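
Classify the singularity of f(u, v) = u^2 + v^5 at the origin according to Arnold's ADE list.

A_{4}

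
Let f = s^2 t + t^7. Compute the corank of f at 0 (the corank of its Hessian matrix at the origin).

2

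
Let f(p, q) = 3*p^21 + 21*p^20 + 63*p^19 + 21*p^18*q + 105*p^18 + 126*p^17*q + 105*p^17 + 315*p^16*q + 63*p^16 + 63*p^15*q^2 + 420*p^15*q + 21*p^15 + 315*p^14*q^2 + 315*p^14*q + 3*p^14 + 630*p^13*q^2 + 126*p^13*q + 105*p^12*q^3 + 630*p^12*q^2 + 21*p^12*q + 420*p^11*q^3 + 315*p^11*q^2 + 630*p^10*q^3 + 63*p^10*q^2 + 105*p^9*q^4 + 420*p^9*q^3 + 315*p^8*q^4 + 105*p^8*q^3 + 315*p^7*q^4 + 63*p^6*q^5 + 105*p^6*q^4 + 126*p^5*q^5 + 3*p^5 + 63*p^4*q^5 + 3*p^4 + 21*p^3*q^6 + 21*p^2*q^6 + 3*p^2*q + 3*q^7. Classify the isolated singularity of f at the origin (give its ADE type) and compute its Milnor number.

Type D8, Milnor number mu = 8.

The Hessian of f at 0 is [[0, 0], [0, 0]] with rank 0, so corank 2. A Groebner basis of the Jacobian ideal J(f) in C{p,q} is {p^2/7 + q^6, p^3, p*q}; counting standard monomials gives mu = 8. Corank 2; j^3 = 3*p^2*q has shape L^2 M (L != M), so D-series; mu = 8 gives D_8.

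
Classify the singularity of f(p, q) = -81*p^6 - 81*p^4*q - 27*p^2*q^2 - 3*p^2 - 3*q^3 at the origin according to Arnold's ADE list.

A_2

The Hessian of f at 0 has rank 1. Corank 1: A-series; mu = 2 gives A_2.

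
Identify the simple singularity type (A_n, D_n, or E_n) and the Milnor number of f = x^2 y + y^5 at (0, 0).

Type D_{6}, Milnor number mu = 6.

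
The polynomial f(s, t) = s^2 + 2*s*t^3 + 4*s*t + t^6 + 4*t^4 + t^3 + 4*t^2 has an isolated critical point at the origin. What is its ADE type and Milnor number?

Type A2, Milnor number mu = 2.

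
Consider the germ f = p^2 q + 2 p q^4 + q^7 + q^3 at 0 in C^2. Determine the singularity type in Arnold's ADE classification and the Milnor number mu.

The Hessian of f at 0 has rank 0. Corank 2; j^3 = q*(p^2 + q^2) splits into three distinct lines over C (the quadratic factor has nonzero discriminant), so D_4.

Type D4, Milnor number mu = 4.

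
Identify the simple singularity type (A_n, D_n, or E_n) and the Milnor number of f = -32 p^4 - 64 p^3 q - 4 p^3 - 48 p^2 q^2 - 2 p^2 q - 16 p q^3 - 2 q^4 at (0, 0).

The Hessian of f at 0 is [[0, 0], [0, 0]] with rank 0, so corank 2. A Groebner basis of the Jacobian ideal J(f) in C{p,q} is {p*q^2, -p*q/8 + q^3, p^2 + p*q/2}; counting standard monomials gives mu = 5. Corank 2; j^3 = -2*p^2*(2*p + q) has shape L^2 M (L != M), so D-series; mu = 5 gives D_5.

Type D_5, Milnor number mu = 5.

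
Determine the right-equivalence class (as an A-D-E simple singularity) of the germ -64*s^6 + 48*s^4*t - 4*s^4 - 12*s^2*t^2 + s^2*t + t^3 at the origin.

The Hessian of f at 0 is [[0, 0], [0, 0]] with rank 0, so corank 2. A Groebner basis of the Jacobian ideal J(f) in C{s,t} is {t^3, s^2 + 3*t^2, s*t}; counting standard monomials gives mu = 4. Corank 2; j^3 = t*(s^2 + t^2) splits into three distinct lines over C (the quadratic factor has nonzero discriminant), so D_4.

D_4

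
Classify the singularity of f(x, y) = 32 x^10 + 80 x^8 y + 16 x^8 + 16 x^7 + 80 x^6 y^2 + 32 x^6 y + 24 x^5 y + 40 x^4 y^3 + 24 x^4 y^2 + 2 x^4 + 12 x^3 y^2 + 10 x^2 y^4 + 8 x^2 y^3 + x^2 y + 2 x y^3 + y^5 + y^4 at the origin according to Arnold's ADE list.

D5

The Hessian of f at 0 has rank 0. Corank 2; j^3 = x^2*y has shape L^2 M (L != M), so D-series; mu = 5 gives D_5.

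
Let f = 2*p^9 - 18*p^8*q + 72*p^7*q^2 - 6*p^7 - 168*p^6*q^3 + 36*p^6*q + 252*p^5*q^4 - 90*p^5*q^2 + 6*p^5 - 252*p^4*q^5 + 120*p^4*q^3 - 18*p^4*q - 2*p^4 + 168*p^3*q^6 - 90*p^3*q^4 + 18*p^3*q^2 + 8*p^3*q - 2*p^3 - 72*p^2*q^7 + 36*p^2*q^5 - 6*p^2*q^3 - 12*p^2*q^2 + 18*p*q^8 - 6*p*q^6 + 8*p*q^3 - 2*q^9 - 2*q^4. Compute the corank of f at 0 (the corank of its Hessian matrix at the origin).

2

Hessian at 0 has rank 0.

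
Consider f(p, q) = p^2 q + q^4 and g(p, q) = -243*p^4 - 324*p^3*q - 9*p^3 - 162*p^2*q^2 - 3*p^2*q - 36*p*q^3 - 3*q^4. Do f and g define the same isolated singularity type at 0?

Yes.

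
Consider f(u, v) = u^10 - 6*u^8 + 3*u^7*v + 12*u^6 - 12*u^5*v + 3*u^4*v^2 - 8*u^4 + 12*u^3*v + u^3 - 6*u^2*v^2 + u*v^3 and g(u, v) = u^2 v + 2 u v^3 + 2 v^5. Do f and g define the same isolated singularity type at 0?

No.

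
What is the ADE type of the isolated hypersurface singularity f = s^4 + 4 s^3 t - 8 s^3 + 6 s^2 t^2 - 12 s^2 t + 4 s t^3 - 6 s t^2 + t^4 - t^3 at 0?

E_{6}

The Hessian of f at 0 is [[0, 0], [0, 0]] with rank 0, so corank 2. A Groebner basis of the Jacobian ideal J(f) in C{s,t} is {t^4, s*t^2 + 2*t^3/3, s^2 + s*t + t^2/4}; counting standard monomials gives mu = 6. Corank 2; j^3 = -(2*s + t)^3 is a perfect cube, so E-series; the 4-jet and mu = 6 give E_6.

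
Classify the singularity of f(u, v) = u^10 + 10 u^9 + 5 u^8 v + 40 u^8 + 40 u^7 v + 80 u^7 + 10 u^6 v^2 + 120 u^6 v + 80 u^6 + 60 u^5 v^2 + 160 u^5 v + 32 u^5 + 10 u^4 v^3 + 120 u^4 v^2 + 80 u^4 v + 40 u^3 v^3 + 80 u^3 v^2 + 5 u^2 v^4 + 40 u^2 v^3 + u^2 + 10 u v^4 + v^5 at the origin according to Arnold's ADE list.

A_4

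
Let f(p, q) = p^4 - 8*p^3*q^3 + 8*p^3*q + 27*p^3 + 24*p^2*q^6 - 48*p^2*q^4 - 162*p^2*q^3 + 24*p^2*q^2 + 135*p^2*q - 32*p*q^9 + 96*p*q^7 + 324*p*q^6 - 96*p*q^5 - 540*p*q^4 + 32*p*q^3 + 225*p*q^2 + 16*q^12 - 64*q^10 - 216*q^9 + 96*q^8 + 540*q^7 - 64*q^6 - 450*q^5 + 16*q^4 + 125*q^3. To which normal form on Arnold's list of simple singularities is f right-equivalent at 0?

The Hessian of f at 0 is [[0, 0], [0, 0]] with rank 0, so corank 2. A Groebner basis of the Jacobian ideal J(f) in C{p,q} is {q^4, p*q^2 + 16*q^3/9, p^2 + 10*p*q/3 + 25*q^2/9}; counting standard monomials gives mu = 6. Corank 2; j^3 = (3*p + 5*q)^3 is a perfect cube, so E-series; the 4-jet and mu = 6 give E_6.

E_{6}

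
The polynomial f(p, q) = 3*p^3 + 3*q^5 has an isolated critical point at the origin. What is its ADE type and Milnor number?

The Hessian of f at 0 is [[0, 0], [0, 0]] with rank 0, so corank 2. A Groebner basis of the Jacobian ideal J(f) in C{p,q} is {q^4, p^2}; counting standard monomials gives mu = 8. Corank 2; j^3 = 3*p^3 is a perfect cube, so E-series; the 5-jet and mu = 8 give E_8.

Type E_{8}, Milnor number mu = 8.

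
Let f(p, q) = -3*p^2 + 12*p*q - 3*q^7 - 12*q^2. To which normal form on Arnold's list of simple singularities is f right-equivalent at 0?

A_6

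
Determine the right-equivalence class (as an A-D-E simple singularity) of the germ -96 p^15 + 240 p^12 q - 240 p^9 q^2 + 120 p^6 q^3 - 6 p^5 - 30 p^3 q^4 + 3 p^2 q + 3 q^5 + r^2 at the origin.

D6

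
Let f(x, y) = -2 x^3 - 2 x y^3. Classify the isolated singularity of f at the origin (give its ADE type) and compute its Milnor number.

The Hessian of f at 0 has rank 0. Corank 2; j^3 = -2*x^3 is a perfect cube, so E-series; the 4-jet and mu = 7 give E_7.

Type E7, Milnor number mu = 7.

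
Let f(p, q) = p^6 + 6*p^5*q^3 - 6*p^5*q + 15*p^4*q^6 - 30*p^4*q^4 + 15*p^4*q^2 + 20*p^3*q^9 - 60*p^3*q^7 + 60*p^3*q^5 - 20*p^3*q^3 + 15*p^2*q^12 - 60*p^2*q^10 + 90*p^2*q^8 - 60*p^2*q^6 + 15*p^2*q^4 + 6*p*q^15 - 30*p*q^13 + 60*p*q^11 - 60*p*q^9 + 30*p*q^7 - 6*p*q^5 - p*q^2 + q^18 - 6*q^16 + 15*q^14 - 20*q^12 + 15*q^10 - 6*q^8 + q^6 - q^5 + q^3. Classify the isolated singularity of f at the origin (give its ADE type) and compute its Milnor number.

The Hessian of f at 0 has rank 0. Corank 2; j^3 = -q^2*(p - q) has shape L^2 M (L != M), so D-series; mu = 7 gives D_7.

Type D_7, Milnor number mu = 7.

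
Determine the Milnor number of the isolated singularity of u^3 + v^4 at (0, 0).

The Hessian of f at 0 has rank 0. Corank 2; j^3 = u^3 is a perfect cube, so E-series; the 4-jet and mu = 6 give E_6.

6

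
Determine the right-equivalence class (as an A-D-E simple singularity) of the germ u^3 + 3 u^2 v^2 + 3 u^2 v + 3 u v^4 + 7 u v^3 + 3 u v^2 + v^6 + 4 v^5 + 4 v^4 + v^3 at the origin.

E_{7}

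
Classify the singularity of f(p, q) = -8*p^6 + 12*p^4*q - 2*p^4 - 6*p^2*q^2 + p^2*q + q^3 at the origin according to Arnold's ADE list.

The Hessian of f at 0 has rank 0. Corank 2; j^3 = q*(p^2 + q^2) splits into three distinct lines over C (the quadratic factor has nonzero discriminant), so D_4.

D_4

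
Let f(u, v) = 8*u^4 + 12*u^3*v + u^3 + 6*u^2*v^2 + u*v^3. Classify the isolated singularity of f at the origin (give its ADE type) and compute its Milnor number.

Type E7, Milnor number mu = 7.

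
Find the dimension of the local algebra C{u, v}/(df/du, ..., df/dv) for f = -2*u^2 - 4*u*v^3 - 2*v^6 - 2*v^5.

4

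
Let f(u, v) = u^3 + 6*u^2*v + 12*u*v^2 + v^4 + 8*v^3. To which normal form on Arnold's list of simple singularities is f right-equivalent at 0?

E6

The Hessian of f at 0 is [[0, 0], [0, 0]] with rank 0, so corank 2. A Groebner basis of the Jacobian ideal J(f) in C{u,v} is {v^3, u^2 + 4*u*v + 4*v^2}; counting standard monomials gives mu = 6. Corank 2; j^3 = (u + 2*v)^3 is a perfect cube, so E-series; the 4-jet and mu = 6 give E_6.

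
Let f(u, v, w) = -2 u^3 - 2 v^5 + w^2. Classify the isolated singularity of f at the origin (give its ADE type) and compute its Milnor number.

The Hessian of f at 0 has rank 1. Corank 2; j^3 = -2*u^3 is a perfect cube, so E-series; the 5-jet and mu = 8 give E_8.

Type E8, Milnor number mu = 8.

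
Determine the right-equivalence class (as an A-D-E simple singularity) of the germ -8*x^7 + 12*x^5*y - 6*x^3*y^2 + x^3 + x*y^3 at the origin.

The Hessian of f at 0 has rank 0. Corank 2; j^3 = x^3 is a perfect cube, so E-series; the 4-jet and mu = 7 give E_7.

E_7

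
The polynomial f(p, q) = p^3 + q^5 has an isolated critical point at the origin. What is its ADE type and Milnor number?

The Hessian of f at 0 is [[0, 0], [0, 0]] with rank 0, so corank 2. A Groebner basis of the Jacobian ideal J(f) in C{p,q} is {q^4, p^2}; counting standard monomials gives mu = 8. Corank 2; j^3 = p^3 is a perfect cube, so E-series; the 5-jet and mu = 8 give E_8.

Type E8, Milnor number mu = 8.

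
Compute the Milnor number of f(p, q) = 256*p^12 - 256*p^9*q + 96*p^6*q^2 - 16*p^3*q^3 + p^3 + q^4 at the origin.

6

The Hessian of f at 0 has rank 0. Corank 2; j^3 = p^3 is a perfect cube, so E-series; the 4-jet and mu = 6 give E_6.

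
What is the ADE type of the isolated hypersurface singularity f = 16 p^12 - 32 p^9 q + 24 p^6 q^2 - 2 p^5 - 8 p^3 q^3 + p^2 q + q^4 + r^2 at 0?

The Hessian of f at 0 has rank 1. Corank 2; j^3 = p^2*q has shape L^2 M (L != M), so D-series; mu = 5 gives D_5.

D_{5}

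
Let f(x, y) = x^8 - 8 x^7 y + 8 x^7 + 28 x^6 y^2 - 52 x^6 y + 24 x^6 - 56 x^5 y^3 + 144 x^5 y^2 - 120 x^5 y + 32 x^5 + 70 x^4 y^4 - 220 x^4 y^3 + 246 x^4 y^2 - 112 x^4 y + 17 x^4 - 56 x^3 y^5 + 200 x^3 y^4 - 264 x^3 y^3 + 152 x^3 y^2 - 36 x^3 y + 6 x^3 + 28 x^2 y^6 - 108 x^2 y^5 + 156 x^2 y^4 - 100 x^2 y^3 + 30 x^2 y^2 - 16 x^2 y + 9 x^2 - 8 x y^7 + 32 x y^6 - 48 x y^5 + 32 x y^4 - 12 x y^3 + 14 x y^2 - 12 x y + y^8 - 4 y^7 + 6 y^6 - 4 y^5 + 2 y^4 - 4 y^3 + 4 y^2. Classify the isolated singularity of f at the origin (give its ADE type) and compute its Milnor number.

Type A_{3}, Milnor number mu = 3.

The Hessian of f at 0 has rank 1. Corank 1: A-series; mu = 3 gives A_3.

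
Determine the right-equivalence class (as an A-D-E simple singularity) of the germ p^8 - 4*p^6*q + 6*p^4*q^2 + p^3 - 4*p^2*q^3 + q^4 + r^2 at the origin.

The Hessian of f at 0 has rank 1. Corank 2; j^3 = p^3 is a perfect cube, so E-series; the 4-jet and mu = 6 give E_6.

E_6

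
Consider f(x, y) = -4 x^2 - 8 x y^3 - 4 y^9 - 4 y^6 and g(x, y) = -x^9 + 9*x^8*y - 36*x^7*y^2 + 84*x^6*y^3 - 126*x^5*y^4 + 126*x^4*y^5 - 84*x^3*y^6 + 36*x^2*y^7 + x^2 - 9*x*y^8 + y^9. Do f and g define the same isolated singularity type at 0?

The Hessian of f at 0 has rank 1. Corank 1: A-series; mu = 8 gives A_8. The Hessian of g at 0 has rank 1. Corank 1: A-series; mu = 8 gives A_8. Both have type A_8, hence right-equivalent.

Yes.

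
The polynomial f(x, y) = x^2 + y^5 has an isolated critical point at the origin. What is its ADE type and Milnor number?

Type A_4, Milnor number mu = 4.

The Hessian of f at 0 is [[2, 0], [0, 0]] with rank 1, so corank 1. A Groebner basis of the Jacobian ideal J(f) in C{x,y} is {y^4, x}; counting standard monomials gives mu = 4. Corank 1: A-series; mu = 4 gives A_4.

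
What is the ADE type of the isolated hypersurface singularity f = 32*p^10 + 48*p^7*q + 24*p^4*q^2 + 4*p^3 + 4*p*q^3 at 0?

The Hessian of f at 0 has rank 0. Corank 2; j^3 = 4*p^3 is a perfect cube, so E-series; the 4-jet and mu = 7 give E_7.

E_{7}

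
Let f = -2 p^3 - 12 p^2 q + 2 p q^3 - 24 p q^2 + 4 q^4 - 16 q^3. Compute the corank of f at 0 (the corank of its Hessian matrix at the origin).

Hessian at 0 has rank 0.

2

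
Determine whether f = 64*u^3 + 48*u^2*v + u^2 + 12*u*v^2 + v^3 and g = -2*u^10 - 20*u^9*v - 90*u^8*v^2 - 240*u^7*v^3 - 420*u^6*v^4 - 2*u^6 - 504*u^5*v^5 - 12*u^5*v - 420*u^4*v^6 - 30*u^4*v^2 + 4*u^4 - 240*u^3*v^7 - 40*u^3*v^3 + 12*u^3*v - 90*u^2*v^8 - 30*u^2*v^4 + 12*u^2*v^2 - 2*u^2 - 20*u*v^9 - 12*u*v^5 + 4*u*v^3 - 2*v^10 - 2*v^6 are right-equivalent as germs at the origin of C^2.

No.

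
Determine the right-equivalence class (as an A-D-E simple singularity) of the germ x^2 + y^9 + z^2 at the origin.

A_8

The Hessian of f at 0 has rank 2. Corank 1: A-series; mu = 8 gives A_8.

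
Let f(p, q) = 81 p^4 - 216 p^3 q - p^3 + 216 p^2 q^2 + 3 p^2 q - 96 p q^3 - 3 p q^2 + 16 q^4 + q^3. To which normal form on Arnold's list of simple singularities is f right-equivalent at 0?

E6

The Hessian of f at 0 is [[0, 0], [0, 0]] with rank 0, so corank 2. A Groebner basis of the Jacobian ideal J(f) in C{p,q} is {q^4, p*q^2 - 8*q^3/9, p^2 - 2*p*q + q^2}; counting standard monomials gives mu = 6. Corank 2; j^3 = -(p - q)^3 is a perfect cube, so E-series; the 4-jet and mu = 6 give E_6.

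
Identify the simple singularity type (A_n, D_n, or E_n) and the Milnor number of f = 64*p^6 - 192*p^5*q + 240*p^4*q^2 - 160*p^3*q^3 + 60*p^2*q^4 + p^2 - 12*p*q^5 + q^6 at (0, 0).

Type A_{5}, Milnor number mu = 5.

The Hessian of f at 0 is [[2, 0], [0, 0]] with rank 1, so corank 1. A Groebner basis of the Jacobian ideal J(f) in C{p,q} is {q^5, p}; counting standard monomials gives mu = 5. Corank 1: A-series; mu = 5 gives A_5.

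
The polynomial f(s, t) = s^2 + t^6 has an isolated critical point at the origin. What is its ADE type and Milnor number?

Type A_{5}, Milnor number mu = 5.

The Hessian of f at 0 has rank 1. Corank 1: A-series; mu = 5 gives A_5.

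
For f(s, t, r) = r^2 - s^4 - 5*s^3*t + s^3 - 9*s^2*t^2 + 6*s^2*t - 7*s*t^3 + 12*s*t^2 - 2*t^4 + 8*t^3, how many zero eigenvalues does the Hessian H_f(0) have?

Hessian at 0 has rank 1.

2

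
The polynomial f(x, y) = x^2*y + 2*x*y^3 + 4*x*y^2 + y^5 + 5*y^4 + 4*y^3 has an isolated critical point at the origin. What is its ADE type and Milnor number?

Type D_{5}, Milnor number mu = 5.

The Hessian of f at 0 is [[0, 0], [0, 0]] with rank 0, so corank 2. A Groebner basis of the Jacobian ideal J(f) in C{x,y} is {x*y^2 - 2*x*y - 4*y^2, x*y + y^3 + 2*y^2, x^2 - 4*y^2}; counting standard monomials gives mu = 5. Corank 2; j^3 = y*(x + 2*y)^2 has shape L^2 M (L != M), so D-series; mu = 5 gives D_5.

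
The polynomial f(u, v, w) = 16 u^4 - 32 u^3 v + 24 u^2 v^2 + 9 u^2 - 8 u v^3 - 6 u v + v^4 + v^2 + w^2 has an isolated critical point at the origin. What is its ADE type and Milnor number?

Type A_{3}, Milnor number mu = 3.

The Hessian of f at 0 is [[18, -6, 0], [-6, 2, 0], [0, 0, 2]] with rank 2, so corank 1. A Groebner basis of the Jacobian ideal J(f) in C{u,v,w} is {v^3, u - v/3, w}; counting standard monomials gives mu = 3. Corank 1: A-series; mu = 3 gives A_3.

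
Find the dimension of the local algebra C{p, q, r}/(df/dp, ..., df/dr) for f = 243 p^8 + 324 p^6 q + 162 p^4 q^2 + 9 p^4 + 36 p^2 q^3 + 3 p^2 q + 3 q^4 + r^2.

5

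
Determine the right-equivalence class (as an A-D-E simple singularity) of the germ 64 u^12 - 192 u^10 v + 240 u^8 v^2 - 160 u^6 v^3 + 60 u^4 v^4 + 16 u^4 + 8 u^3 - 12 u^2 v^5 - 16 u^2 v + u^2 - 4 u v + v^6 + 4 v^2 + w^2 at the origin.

A_{5}

The Hessian of f at 0 has rank 2. Corank 1: A-series; mu = 5 gives A_5.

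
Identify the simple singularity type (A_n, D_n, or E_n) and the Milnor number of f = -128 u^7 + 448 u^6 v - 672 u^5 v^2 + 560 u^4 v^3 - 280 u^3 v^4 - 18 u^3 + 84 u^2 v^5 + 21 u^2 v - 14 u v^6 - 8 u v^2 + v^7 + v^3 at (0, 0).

The Hessian of f at 0 is [[0, 0], [0, 0]] with rank 0, so corank 2. A Groebner basis of the Jacobian ideal J(f) in C{u,v} is {2187*u*v/14 + v^6 - 729*v^2/14, u*v^2 - v^3/3, u^2 - 5*u*v/6 + v^2/6}; counting standard monomials gives mu = 8. Corank 2; j^3 = -(2*u - v)*(3*u - v)^2 has shape L^2 M (L != M), so D-series; mu = 8 gives D_8.

Type D_{8}, Milnor number mu = 8.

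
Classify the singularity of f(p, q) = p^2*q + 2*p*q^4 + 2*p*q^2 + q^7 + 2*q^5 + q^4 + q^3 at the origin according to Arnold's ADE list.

D_{5}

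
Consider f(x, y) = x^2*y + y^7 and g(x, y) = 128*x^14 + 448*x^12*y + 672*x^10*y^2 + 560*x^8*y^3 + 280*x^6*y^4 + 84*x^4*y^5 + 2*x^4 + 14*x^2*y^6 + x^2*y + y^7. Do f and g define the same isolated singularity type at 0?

The Hessian of f at 0 is [[0, 0], [0, 0]] with rank 0, so corank 2. A Groebner basis of the Jacobian ideal J(f) in C{x,y} is {x^2/7 + y^6, x^3, x*y}; counting standard monomials gives mu = 8. Corank 2; j^3 = x^2*y has shape L^2 M (L != M), so D-series; mu = 8 gives D_8. The Hessian of g at 0 is [[0, 0], [0, 0]] with rank 0, so corank 2. A Groebner basis of the Jacobian ideal J(g) in C{x,y} is {x^2/7 + y^6, x^3, x*y}; counting standard monomials gives mu = 8. Corank 2; j^3 = x^2*y has shape L^2 M (L != M), so D-series; mu = 8 gives D_8. Both have type D_8, hence right-equivalent.

Yes.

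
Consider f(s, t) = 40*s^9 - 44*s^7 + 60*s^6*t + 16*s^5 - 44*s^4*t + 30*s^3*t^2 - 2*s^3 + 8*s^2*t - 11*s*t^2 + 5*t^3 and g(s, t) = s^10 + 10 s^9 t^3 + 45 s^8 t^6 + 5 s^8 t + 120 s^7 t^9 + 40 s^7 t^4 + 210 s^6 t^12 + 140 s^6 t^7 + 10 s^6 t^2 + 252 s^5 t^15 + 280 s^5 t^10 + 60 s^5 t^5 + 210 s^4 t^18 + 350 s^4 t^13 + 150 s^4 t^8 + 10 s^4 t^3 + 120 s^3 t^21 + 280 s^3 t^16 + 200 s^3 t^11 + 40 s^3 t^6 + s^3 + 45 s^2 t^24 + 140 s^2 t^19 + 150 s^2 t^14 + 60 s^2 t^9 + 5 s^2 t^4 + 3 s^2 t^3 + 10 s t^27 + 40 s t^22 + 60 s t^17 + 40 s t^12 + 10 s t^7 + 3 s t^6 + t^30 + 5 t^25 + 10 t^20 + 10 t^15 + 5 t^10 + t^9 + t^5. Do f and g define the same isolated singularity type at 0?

The Hessian of f at 0 is [[0, 0], [0, 0]] with rank 0, so corank 2. A Groebner basis of the Jacobian ideal J(f) in C{s,t} is {t^3, s^2 + t^2/2, s*t - t^2/2}; counting standard monomials gives mu = 4. Corank 2; j^3 = -(s - t)*(2*s^2 - 6*s*t + 5*t^2) splits into three distinct lines over C (the quadratic factor has nonzero discriminant), so D_4. The Hessian of g at 0 is [[0, 0], [0, 0]] with rank 0, so corank 2. A Groebner basis of the Jacobian ideal J(g) in C{s,t} is {s^2/2 + s*t^3, t^4, s^3, s^2*t}; counting standard monomials gives mu = 8. Corank 2; j^3 = s^3 is a perfect cube, so E-series; the 5-jet and mu = 8 give E_8. f is D_4 but g is E_8, hence not right-equivalent.

No.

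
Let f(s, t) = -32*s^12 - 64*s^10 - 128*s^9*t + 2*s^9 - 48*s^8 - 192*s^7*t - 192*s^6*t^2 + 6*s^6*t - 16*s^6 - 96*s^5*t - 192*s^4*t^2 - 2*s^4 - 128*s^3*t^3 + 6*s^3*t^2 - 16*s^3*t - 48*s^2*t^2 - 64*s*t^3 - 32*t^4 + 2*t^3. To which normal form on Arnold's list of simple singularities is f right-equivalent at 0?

The Hessian of f at 0 is [[0, 0], [0, 0]] with rank 0, so corank 2. A Groebner basis of the Jacobian ideal J(f) in C{s,t} is {s^3 + 6*s^2*t, t^2}; counting standard monomials gives mu = 6. Corank 2; j^3 = 2*t^3 is a perfect cube, so E-series; the 4-jet and mu = 6 give E_6.

E_{6}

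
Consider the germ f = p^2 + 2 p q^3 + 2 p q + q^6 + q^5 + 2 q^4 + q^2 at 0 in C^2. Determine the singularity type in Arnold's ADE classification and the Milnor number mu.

Type A_4, Milnor number mu = 4.

The Hessian of f at 0 has rank 1. Corank 1: A-series; mu = 4 gives A_4.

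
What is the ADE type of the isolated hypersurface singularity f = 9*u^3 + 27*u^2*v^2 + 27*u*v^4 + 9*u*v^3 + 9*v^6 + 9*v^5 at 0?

E7

The Hessian of f at 0 is [[0, 0], [0, 0]] with rank 0, so corank 2. A Groebner basis of the Jacobian ideal J(f) in C{u,v} is {-u^2 + v^4 - v^3/3, u^3, u^2*v + u^2/3 + v^3/9, u^2 + u*v^2 + v^3/3}; counting standard monomials gives mu = 7. Corank 2; j^3 = 9*u^3 is a perfect cube, so E-series; the 4-jet and mu = 7 give E_7.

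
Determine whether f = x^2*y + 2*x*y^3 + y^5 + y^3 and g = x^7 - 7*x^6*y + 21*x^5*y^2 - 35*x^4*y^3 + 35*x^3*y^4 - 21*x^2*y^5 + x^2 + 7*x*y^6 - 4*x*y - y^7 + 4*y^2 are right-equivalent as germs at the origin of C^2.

The Hessian of f at 0 has rank 0. Corank 2; j^3 = y*(x^2 + y^2) splits into three distinct lines over C (the quadratic factor has nonzero discriminant), so D_4. The Hessian of g at 0 has rank 1. Corank 1: A-series; mu = 6 gives A_6. f is D_4 but g is A_6, hence not right-equivalent.

No.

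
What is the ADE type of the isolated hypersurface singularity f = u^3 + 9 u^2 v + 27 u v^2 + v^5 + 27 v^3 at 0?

E_{8}

The Hessian of f at 0 has rank 0. Corank 2; j^3 = (u + 3*v)^3 is a perfect cube, so E-series; the 5-jet and mu = 8 give E_8.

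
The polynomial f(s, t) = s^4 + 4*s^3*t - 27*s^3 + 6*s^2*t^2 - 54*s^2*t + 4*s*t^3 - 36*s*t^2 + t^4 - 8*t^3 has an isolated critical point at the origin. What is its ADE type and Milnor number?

The Hessian of f at 0 has rank 0. Corank 2; j^3 = -(3*s + 2*t)^3 is a perfect cube, so E-series; the 4-jet and mu = 6 give E_6.

Type E6, Milnor number mu = 6.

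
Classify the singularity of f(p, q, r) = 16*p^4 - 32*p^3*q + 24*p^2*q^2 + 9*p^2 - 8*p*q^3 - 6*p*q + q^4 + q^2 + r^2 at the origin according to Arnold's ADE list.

A_3

The Hessian of f at 0 is [[18, -6, 0], [-6, 2, 0], [0, 0, 2]] with rank 2, so corank 1. A Groebner basis of the Jacobian ideal J(f) in C{p,q,r} is {q^3, p - q/3, r}; counting standard monomials gives mu = 3. Corank 1: A-series; mu = 3 gives A_3.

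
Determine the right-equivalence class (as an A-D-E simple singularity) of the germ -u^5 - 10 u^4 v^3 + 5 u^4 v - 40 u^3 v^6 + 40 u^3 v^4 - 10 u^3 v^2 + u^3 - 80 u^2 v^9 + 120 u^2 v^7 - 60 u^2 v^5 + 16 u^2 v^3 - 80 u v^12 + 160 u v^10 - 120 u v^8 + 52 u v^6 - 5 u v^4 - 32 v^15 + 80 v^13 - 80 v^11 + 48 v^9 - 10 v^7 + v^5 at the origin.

E_8

The Hessian of f at 0 is [[0, 0], [0, 0]] with rank 0, so corank 2. A Groebner basis of the Jacobian ideal J(f) in C{u,v} is {u^2/4 + u*v^3, u^2 + v^4, u^3, u^2*v}; counting standard monomials gives mu = 8. Corank 2; j^3 = u^3 is a perfect cube, so E-series; the 5-jet and mu = 8 give E_8.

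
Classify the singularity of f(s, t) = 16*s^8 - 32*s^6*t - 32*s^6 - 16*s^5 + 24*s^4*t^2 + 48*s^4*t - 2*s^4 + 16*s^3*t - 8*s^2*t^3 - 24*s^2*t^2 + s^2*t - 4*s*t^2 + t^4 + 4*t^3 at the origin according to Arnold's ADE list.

D5

The Hessian of f at 0 has rank 0. Corank 2; j^3 = t*(s - 2*t)^2 has shape L^2 M (L != M), so D-series; mu = 5 gives D_5.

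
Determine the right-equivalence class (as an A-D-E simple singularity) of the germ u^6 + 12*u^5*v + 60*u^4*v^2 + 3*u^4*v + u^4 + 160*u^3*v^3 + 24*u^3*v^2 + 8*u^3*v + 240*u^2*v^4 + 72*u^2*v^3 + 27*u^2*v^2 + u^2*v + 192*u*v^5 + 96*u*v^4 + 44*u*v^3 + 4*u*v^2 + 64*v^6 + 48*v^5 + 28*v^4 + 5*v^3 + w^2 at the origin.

D_4

The Hessian of f at 0 has rank 1. Corank 2; j^3 = v*(u^2 + 4*u*v + 5*v^2) splits into three distinct lines over C (the quadratic factor has nonzero discriminant), so D_4.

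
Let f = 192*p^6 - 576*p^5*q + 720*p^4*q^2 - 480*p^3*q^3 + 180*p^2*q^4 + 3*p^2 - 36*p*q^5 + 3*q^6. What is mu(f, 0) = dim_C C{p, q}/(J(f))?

The Hessian of f at 0 is [[6, 0], [0, 0]] with rank 1, so corank 1. A Groebner basis of the Jacobian ideal J(f) in C{p,q} is {q^5, p}; counting standard monomials gives mu = 5. Corank 1: A-series; mu = 5 gives A_5.

5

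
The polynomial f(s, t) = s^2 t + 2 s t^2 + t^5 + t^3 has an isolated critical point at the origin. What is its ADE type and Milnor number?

The Hessian of f at 0 is [[0, 0], [0, 0]] with rank 0, so corank 2. A Groebner basis of the Jacobian ideal J(f) in C{s,t} is {s^2/5 + t^4 - t^2/5, s^3 + t^3, s*t + t^2}; counting standard monomials gives mu = 6. Corank 2; j^3 = t*(s + t)^2 has shape L^2 M (L != M), so D-series; mu = 6 gives D_6.

Type D6, Milnor number mu = 6.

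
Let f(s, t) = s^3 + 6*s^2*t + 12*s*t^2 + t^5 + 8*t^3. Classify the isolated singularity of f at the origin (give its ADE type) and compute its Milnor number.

The Hessian of f at 0 is [[0, 0], [0, 0]] with rank 0, so corank 2. A Groebner basis of the Jacobian ideal J(f) in C{s,t} is {t^4, s^2 + 4*s*t + 4*t^2}; counting standard monomials gives mu = 8. Corank 2; j^3 = (s + 2*t)^3 is a perfect cube, so E-series; the 5-jet and mu = 8 give E_8.

Type E_{8}, Milnor number mu = 8.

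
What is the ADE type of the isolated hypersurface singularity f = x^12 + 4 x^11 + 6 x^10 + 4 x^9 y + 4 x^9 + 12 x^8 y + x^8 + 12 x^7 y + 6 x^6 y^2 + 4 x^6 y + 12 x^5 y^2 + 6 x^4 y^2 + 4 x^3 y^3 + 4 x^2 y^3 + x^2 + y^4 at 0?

The Hessian of f at 0 has rank 1. Corank 1: A-series; mu = 3 gives A_3.

A3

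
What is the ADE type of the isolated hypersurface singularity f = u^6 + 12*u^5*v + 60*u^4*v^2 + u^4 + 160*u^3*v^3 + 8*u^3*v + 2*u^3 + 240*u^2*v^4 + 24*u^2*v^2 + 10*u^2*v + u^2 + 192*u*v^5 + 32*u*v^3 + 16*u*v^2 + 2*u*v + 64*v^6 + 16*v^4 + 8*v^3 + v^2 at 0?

The Hessian of f at 0 has rank 1. Corank 1: A-series; mu = 5 gives A_5.

A_5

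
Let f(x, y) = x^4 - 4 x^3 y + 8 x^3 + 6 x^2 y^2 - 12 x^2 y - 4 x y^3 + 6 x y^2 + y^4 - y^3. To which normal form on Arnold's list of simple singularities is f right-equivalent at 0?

E6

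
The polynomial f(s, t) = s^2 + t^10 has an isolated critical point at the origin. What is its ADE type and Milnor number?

Type A_9, Milnor number mu = 9.

The Hessian of f at 0 is [[2, 0], [0, 0]] with rank 1, so corank 1. A Groebner basis of the Jacobian ideal J(f) in C{s,t} is {t^9, s}; counting standard monomials gives mu = 9. Corank 1: A-series; mu = 9 gives A_9.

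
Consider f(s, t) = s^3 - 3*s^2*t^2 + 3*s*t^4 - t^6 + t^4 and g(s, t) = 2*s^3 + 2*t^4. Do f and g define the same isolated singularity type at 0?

The Hessian of f at 0 is [[0, 0], [0, 0]] with rank 0, so corank 2. A Groebner basis of the Jacobian ideal J(f) in C{s,t} is {s^3, s^2*t, -s^2/2 + s*t^2, t^3}; counting standard monomials gives mu = 6. Corank 2; j^3 = s^3 is a perfect cube, so E-series; the 4-jet and mu = 6 give E_6. The Hessian of g at 0 is [[0, 0], [0, 0]] with rank 0, so corank 2. A Groebner basis of the Jacobian ideal J(g) in C{s,t} is {t^3, s^2}; counting standard monomials gives mu = 6. Corank 2; j^3 = 2*s^3 is a perfect cube, so E-series; the 4-jet and mu = 6 give E_6. Both have type E_6, hence right-equivalent.

Yes.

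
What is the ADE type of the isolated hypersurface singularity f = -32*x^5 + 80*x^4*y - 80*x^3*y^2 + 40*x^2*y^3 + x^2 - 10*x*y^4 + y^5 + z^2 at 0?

The Hessian of f at 0 is [[2, 0, 0], [0, 0, 0], [0, 0, 2]] with rank 2, so corank 1. A Groebner basis of the Jacobian ideal J(f) in C{x,y,z} is {y^4, x, z}; counting standard monomials gives mu = 4. Corank 1: A-series; mu = 4 gives A_4.

A_4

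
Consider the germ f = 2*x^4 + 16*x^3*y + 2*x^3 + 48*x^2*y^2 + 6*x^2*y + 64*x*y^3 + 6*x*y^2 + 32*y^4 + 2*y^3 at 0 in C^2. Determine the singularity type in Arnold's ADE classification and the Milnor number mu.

Type E_{6}, Milnor number mu = 6.

The Hessian of f at 0 has rank 0. Corank 2; j^3 = 2*(x + y)^3 is a perfect cube, so E-series; the 4-jet and mu = 6 give E_6.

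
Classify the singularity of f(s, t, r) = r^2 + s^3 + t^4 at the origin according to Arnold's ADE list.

The Hessian of f at 0 has rank 1. Corank 2; j^3 = s^3 is a perfect cube, so E-series; the 4-jet and mu = 6 give E_6.

E_{6}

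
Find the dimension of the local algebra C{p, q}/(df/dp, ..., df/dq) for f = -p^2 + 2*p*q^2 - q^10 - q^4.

9

The Hessian of f at 0 has rank 1. Corank 1: A-series; mu = 9 gives A_9.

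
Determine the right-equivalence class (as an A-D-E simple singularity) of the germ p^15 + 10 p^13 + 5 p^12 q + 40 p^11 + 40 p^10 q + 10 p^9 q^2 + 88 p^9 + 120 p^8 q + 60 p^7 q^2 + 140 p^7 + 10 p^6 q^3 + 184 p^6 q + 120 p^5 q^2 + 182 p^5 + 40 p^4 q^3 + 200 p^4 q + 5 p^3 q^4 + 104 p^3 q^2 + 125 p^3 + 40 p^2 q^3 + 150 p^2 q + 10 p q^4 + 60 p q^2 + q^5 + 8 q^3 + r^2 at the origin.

E8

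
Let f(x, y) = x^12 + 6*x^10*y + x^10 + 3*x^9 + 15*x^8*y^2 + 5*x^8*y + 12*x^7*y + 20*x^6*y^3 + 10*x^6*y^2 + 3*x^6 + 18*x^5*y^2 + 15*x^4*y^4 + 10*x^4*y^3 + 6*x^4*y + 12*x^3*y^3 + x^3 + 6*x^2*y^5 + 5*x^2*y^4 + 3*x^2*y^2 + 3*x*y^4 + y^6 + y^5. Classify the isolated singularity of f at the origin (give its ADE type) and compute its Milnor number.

Type E_{8}, Milnor number mu = 8.

The Hessian of f at 0 is [[0, 0], [0, 0]] with rank 0, so corank 2. A Groebner basis of the Jacobian ideal J(f) in C{x,y} is {y^4, x^3, x^2/2 + x*y^2}; counting standard monomials gives mu = 8. Corank 2; j^3 = x^3 is a perfect cube, so E-series; the 5-jet and mu = 8 give E_8.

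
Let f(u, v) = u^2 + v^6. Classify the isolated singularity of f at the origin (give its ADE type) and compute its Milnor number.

Type A_{5}, Milnor number mu = 5.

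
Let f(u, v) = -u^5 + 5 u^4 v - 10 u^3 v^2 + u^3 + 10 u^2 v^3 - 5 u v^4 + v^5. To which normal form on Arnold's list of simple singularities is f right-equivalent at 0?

The Hessian of f at 0 is [[0, 0], [0, 0]] with rank 0, so corank 2. A Groebner basis of the Jacobian ideal J(f) in C{u,v} is {v^5, u*v^3 - v^4/4, u^2}; counting standard monomials gives mu = 8. Corank 2; j^3 = u^3 is a perfect cube, so E-series; the 5-jet and mu = 8 give E_8.

E_{8}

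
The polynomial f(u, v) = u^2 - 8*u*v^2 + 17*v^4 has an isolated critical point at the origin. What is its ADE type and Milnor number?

Type A_{3}, Milnor number mu = 3.

The Hessian of f at 0 is [[2, 0], [0, 0]] with rank 1, so corank 1. A Groebner basis of the Jacobian ideal J(f) in C{u,v} is {u^2, u*v, -u/4 + v^2}; counting standard monomials gives mu = 3. Corank 1: A-series; mu = 3 gives A_3.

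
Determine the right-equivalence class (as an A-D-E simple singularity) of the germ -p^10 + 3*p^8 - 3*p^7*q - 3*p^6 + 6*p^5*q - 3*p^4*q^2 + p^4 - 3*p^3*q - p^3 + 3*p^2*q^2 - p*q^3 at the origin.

The Hessian of f at 0 has rank 0. Corank 2; j^3 = -p^3 is a perfect cube, so E-series; the 4-jet and mu = 7 give E_7.

E7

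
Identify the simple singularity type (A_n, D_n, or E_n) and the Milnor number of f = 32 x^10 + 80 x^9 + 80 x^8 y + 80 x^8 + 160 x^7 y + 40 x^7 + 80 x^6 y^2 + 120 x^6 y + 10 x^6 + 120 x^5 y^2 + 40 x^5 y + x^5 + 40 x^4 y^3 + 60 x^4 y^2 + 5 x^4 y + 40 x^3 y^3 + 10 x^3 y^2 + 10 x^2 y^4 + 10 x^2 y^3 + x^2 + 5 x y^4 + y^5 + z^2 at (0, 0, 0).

Type A4, Milnor number mu = 4.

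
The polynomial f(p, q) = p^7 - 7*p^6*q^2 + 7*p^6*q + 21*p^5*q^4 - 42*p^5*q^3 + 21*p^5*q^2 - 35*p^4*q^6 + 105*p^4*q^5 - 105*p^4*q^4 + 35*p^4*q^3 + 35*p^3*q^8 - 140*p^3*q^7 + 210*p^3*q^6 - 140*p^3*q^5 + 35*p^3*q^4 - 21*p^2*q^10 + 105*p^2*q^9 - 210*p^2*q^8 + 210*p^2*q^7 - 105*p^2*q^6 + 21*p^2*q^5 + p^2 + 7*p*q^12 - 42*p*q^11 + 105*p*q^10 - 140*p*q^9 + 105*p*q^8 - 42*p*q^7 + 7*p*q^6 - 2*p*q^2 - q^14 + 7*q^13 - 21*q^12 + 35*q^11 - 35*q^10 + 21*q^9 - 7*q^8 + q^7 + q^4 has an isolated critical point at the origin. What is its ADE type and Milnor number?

Type A6, Milnor number mu = 6.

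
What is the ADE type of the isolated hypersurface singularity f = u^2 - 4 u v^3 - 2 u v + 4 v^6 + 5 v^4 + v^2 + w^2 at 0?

The Hessian of f at 0 is [[2, -2, 0], [-2, 2, 0], [0, 0, 2]] with rank 2, so corank 1. A Groebner basis of the Jacobian ideal J(f) in C{u,v,w} is {v^3, u - v, w}; counting standard monomials gives mu = 3. Corank 1: A-series; mu = 3 gives A_3.

A3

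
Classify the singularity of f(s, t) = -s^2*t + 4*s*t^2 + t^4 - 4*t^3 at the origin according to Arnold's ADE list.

D_5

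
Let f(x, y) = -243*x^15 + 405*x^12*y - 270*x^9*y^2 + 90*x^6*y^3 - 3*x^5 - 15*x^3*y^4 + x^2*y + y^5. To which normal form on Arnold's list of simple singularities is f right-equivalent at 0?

D_{6}

The Hessian of f at 0 is [[0, 0], [0, 0]] with rank 0, so corank 2. A Groebner basis of the Jacobian ideal J(f) in C{x,y} is {x^2/5 + y^4, x^3, x*y}; counting standard monomials gives mu = 6. Corank 2; j^3 = x^2*y has shape L^2 M (L != M), so D-series; mu = 6 gives D_6.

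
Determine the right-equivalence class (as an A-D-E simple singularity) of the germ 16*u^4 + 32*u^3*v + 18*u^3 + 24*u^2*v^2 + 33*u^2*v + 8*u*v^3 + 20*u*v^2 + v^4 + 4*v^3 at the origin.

D_5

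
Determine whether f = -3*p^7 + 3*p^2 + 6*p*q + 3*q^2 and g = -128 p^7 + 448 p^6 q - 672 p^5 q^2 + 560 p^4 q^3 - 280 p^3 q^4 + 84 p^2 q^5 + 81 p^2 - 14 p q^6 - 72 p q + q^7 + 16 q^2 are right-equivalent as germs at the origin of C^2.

Yes.

The Hessian of f at 0 is [[6, 6], [6, 6]] with rank 1, so corank 1. A Groebner basis of the Jacobian ideal J(f) in C{p,q} is {q^6, p + q}; counting standard monomials gives mu = 6. Corank 1: A-series; mu = 6 gives A_6. The Hessian of g at 0 is [[162, -72], [-72, 32]] with rank 1, so corank 1. A Groebner basis of the Jacobian ideal J(g) in C{p,q} is {q^6, p - 4*q/9}; counting standard monomials gives mu = 6. Corank 1: A-series; mu = 6 gives A_6. Both have type A_6, hence right-equivalent.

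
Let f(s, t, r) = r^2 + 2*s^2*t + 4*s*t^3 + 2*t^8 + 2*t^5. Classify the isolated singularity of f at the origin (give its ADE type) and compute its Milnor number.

The Hessian of f at 0 has rank 1. Corank 2; j^3 = 2*s^2*t has shape L^2 M (L != M), so D-series; mu = 9 gives D_9.

Type D9, Milnor number mu = 9.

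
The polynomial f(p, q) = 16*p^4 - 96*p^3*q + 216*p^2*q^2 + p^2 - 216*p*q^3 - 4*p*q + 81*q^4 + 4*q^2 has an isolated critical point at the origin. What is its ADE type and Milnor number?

Type A_{3}, Milnor number mu = 3.

The Hessian of f at 0 has rank 1. Corank 1: A-series; mu = 3 gives A_3.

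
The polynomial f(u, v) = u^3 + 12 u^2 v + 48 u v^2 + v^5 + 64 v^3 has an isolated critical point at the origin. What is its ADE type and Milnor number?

Type E8, Milnor number mu = 8.

The Hessian of f at 0 is [[0, 0], [0, 0]] with rank 0, so corank 2. A Groebner basis of the Jacobian ideal J(f) in C{u,v} is {v^4, u^2 + 8*u*v + 16*v^2}; counting standard monomials gives mu = 8. Corank 2; j^3 = (u + 4*v)^3 is a perfect cube, so E-series; the 5-jet and mu = 8 give E_8.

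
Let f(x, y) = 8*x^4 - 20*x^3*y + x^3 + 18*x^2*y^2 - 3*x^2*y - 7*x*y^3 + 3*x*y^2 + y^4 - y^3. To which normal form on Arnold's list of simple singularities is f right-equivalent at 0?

E_{7}

The Hessian of f at 0 is [[0, 0], [0, 0]] with rank 0, so corank 2. A Groebner basis of the Jacobian ideal J(f) in C{x,y} is {3*x^2/4 - 3*x*y/2 + y^4 + y^3/4 + 3*y^2/4, x^3 + 9*x^2/4 - 9*x*y/2 - y^3/4 + 9*y^2/4, x^2*y + 7*x^2/4 - 7*x*y/2 - 5*y^3/12 + 7*y^2/4, x^2 + x*y^2 - 2*x*y - 2*y^3/3 + y^2}; counting standard monomials gives mu = 7. Corank 2; j^3 = (x - y)^3 is a perfect cube, so E-series; the 4-jet and mu = 7 give E_7.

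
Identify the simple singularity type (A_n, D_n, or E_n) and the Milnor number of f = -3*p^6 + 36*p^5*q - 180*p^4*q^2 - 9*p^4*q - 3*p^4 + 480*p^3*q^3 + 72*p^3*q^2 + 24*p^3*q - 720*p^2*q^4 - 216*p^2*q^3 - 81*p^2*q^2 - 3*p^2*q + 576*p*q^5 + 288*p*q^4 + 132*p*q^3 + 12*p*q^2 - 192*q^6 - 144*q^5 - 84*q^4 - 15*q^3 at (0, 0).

The Hessian of f at 0 is [[0, 0], [0, 0]] with rank 0, so corank 2. A Groebner basis of the Jacobian ideal J(f) in C{p,q} is {q^3, p^2 - q^2, p*q - 2*q^2}; counting standard monomials gives mu = 4. Corank 2; j^3 = -3*q*(p^2 - 4*p*q + 5*q^2) splits into three distinct lines over C (the quadratic factor has nonzero discriminant), so D_4.

Type D_4, Milnor number mu = 4.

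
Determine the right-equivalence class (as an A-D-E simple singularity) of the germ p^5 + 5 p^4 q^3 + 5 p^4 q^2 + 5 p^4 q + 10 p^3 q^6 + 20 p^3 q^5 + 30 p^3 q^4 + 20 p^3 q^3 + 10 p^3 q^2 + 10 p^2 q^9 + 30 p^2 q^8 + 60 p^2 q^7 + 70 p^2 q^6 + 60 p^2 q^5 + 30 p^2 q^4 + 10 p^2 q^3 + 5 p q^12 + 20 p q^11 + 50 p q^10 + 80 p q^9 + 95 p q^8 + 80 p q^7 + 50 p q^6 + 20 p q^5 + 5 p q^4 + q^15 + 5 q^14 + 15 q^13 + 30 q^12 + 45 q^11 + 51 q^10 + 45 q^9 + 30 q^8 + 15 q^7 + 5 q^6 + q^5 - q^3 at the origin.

E_{8}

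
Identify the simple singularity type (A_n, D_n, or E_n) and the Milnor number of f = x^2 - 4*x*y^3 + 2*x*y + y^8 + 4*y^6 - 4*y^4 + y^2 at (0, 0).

Type A_{7}, Milnor number mu = 7.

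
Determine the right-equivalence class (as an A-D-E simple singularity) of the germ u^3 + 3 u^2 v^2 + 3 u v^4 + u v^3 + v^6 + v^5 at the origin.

E7

The Hessian of f at 0 is [[0, 0], [0, 0]] with rank 0, so corank 2. A Groebner basis of the Jacobian ideal J(f) in C{u,v} is {-u^2 + v^4 - v^3/3, u^3, u^2*v + u^2/3 + v^3/9, u^2 + u*v^2 + v^3/3}; counting standard monomials gives mu = 7. Corank 2; j^3 = u^3 is a perfect cube, so E-series; the 4-jet and mu = 7 give E_7.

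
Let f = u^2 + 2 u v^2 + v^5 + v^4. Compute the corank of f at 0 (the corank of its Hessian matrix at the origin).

1

Hessian at 0 has rank 1.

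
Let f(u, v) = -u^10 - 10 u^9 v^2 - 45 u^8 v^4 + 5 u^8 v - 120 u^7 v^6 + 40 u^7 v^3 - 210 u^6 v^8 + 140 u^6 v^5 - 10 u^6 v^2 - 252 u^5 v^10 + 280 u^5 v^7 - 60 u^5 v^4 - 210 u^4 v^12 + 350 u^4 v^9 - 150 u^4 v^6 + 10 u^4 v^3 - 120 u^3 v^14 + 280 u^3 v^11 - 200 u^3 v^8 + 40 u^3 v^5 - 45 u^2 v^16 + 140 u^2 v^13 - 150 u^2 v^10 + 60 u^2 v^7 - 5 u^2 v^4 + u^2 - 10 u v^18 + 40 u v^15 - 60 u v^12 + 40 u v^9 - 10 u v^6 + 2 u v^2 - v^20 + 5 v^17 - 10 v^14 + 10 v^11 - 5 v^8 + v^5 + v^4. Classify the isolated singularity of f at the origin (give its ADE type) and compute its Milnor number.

The Hessian of f at 0 has rank 1. Corank 1: A-series; mu = 4 gives A_4.

Type A4, Milnor number mu = 4.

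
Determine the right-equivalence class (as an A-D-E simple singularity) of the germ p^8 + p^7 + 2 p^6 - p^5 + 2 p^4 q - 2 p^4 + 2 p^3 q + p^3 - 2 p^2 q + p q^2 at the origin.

D_{9}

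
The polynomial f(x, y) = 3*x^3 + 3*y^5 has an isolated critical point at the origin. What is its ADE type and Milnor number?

Type E_8, Milnor number mu = 8.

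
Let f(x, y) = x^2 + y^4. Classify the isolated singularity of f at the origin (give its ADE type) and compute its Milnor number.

The Hessian of f at 0 is [[2, 0], [0, 0]] with rank 1, so corank 1. A Groebner basis of the Jacobian ideal J(f) in C{x,y} is {y^3, x}; counting standard monomials gives mu = 3. Corank 1: A-series; mu = 3 gives A_3.

Type A_3, Milnor number mu = 3.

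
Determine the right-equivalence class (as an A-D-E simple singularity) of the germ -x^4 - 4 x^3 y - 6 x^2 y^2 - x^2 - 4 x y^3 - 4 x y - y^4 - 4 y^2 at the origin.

A_3

The Hessian of f at 0 is [[-2, -4], [-4, -8]] with rank 1, so corank 1. A Groebner basis of the Jacobian ideal J(f) in C{x,y} is {y^3, x + 2*y}; counting standard monomials gives mu = 3. Corank 1: A-series; mu = 3 gives A_3.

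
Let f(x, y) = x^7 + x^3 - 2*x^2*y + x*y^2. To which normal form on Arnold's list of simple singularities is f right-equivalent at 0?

The Hessian of f at 0 is [[0, 0], [0, 0]] with rank 0, so corank 2. A Groebner basis of the Jacobian ideal J(f) in C{x,y} is {-x*y/7 + y^6 + y^2/7, x*y^2 - y^3, x^2 - x*y}; counting standard monomials gives mu = 8. Corank 2; j^3 = x*(x - y)^2 has shape L^2 M (L != M), so D-series; mu = 8 gives D_8.

D8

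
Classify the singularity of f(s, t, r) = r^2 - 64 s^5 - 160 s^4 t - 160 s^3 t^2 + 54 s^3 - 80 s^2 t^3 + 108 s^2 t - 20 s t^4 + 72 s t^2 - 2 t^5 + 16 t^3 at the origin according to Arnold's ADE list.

The Hessian of f at 0 is [[0, 0, 0], [0, 0, 0], [0, 0, 2]] with rank 1, so corank 2. A Groebner basis of the Jacobian ideal J(f) in C{s,t,r} is {t^5, s*t^3 + 5*t^4/8, s^2 + 4*s*t/3 + 4*t^2/9, r}; counting standard monomials gives mu = 8. Corank 2; j^3 = 2*(3*s + 2*t)^3 is a perfect cube, so E-series; the 5-jet and mu = 8 give E_8.

E_8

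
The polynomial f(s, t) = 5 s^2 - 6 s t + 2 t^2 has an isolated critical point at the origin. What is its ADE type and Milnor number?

Type A1, Milnor number mu = 1.

The Hessian of f at 0 has rank 2. Corank 0: nondegenerate Morse point, so A_1.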